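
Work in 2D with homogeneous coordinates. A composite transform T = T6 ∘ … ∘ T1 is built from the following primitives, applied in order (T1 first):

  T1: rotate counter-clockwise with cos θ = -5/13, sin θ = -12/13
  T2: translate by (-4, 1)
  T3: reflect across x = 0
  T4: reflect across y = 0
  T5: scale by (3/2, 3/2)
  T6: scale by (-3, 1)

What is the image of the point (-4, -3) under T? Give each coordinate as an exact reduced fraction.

T1 rotate counter-clockwise with cos θ = -5/13, sin θ = -12/13: (-4, -3) → (-16/13, 63/13)
T2 translate by (-4, 1): (-16/13, 63/13) → (-68/13, 76/13)
T3 reflect across x = 0: (-68/13, 76/13) → (68/13, 76/13)
T4 reflect across y = 0: (68/13, 76/13) → (68/13, -76/13)
T5 scale by (3/2, 3/2): (68/13, -76/13) → (102/13, -114/13)
T6 scale by (-3, 1): (102/13, -114/13) → (-306/13, -114/13)

T(p) = (-306/13, -114/13)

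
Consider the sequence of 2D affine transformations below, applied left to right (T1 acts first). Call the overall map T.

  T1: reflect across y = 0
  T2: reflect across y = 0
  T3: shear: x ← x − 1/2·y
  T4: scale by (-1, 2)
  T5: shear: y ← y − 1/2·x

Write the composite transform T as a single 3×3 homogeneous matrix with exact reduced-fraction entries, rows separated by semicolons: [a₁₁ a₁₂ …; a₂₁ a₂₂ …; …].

T = [-1 1/2 0; 1/2 7/4 0; 0 0 1]

T1 = [1 0 0; 0 -1 0; 0 0 1]
T2·T1 = [1 0 0; 0 1 0; 0 0 1]
T3·…·T1 = [1 -1/2 0; 0 1 0; 0 0 1]
T4·…·T1 = [-1 1/2 0; 0 2 0; 0 0 1]
T5·…·T1 = [-1 1/2 0; 1/2 7/4 0; 0 0 1]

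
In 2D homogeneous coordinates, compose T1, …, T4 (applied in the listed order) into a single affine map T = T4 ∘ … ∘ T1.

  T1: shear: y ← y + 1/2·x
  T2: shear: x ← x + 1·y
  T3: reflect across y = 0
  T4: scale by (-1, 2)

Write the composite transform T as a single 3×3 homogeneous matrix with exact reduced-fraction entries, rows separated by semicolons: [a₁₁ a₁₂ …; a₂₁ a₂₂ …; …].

T1 = [1 0 0; 1/2 1 0; 0 0 1]
T2·T1 = [3/2 1 0; 1/2 1 0; 0 0 1]
T3·…·T1 = [3/2 1 0; -1/2 -1 0; 0 0 1]
T4·…·T1 = [-3/2 -1 0; -1 -2 0; 0 0 1]

T = [-3/2 -1 0; -1 -2 0; 0 0 1]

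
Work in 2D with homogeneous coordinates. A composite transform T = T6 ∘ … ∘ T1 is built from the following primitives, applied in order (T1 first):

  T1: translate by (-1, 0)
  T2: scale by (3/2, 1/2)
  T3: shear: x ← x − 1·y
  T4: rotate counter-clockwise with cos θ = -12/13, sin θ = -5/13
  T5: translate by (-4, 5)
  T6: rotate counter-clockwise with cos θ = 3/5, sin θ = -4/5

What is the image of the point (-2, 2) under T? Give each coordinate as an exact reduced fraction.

T(p) = (379/65, 331/130)

T1 translate by (-1, 0): (-2, 2) → (-3, 2)
T2 scale by (3/2, 1/2): (-3, 2) → (-9/2, 1)
T3 shear: x ← x − 1·y: (-9/2, 1) → (-11/2, 1)
T4 rotate counter-clockwise with cos θ = -12/13, sin θ = -5/13: (-11/2, 1) → (71/13, 31/26)
T5 translate by (-4, 5): (71/13, 31/26) → (19/13, 161/26)
T6 rotate counter-clockwise with cos θ = 3/5, sin θ = -4/5: (19/13, 161/26) → (379/65, 331/130)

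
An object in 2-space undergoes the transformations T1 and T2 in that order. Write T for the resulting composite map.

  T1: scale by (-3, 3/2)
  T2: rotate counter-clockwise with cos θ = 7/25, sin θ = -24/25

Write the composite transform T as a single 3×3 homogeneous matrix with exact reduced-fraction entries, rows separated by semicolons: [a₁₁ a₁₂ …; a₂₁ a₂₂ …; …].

T = [-21/25 36/25 0; 72/25 21/50 0; 0 0 1]

T1 = [-3 0 0; 0 3/2 0; 0 0 1]
T2·T1 = [-21/25 36/25 0; 72/25 21/50 0; 0 0 1]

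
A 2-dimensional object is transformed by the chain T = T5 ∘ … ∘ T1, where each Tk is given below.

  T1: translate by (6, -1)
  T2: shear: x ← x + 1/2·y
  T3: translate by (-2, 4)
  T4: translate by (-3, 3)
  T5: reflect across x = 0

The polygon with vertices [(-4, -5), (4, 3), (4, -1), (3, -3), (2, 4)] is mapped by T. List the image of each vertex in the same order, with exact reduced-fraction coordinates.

image vertices: (6, 1), (-6, 9), (-4, 5), (-2, 3), (-9/2, 10)

T1 translate by (6, -1): (-4, -5) → (2, -6); (4, 3) → (10, 2); (4, -1) → (10, -2); (3, -3) → (9, -4); (2, 4) → (8, 3)
T2 shear: x ← x + 1/2·y: (2, -6) → (-1, -6); (10, 2) → (11, 2); (10, -2) → (9, -2); (9, -4) → (7, -4); (8, 3) → (19/2, 3)
T3 translate by (-2, 4): (-1, -6) → (-3, -2); (11, 2) → (9, 6); (9, -2) → (7, 2); (7, -4) → (5, 0); (19/2, 3) → (15/2, 7)
T4 translate by (-3, 3): (-3, -2) → (-6, 1); (9, 6) → (6, 9); (7, 2) → (4, 5); (5, 0) → (2, 3); (15/2, 7) → (9/2, 10)
T5 reflect across x = 0: (-6, 1) → (6, 1); (6, 9) → (-6, 9); (4, 5) → (-4, 5); (2, 3) → (-2, 3); (9/2, 10) → (-9/2, 10)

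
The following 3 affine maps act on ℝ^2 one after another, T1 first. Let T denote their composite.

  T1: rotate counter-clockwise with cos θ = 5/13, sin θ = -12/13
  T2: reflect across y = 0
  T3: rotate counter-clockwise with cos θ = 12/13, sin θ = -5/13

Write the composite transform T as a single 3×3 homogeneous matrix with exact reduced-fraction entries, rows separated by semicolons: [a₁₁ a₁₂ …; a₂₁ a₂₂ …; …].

T1 = [5/13 12/13 0; -12/13 5/13 0; 0 0 1]
T2·T1 = [5/13 12/13 0; 12/13 -5/13 0; 0 0 1]
T3·…·T1 = [120/169 119/169 0; 119/169 -120/169 0; 0 0 1]

T = [120/169 119/169 0; 119/169 -120/169 0; 0 0 1]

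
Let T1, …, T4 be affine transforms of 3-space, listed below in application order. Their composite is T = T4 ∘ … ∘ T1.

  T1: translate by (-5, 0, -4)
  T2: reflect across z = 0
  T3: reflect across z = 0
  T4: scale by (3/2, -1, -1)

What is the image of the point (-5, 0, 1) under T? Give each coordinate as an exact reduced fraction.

T(p) = (-15, 0, 3)

T1 translate by (-5, 0, -4): (-5, 0, 1) → (-10, 0, -3)
T2 reflect across z = 0: (-10, 0, -3) → (-10, 0, 3)
T3 reflect across z = 0: (-10, 0, 3) → (-10, 0, -3)
T4 scale by (3/2, -1, -1): (-10, 0, -3) → (-15, 0, 3)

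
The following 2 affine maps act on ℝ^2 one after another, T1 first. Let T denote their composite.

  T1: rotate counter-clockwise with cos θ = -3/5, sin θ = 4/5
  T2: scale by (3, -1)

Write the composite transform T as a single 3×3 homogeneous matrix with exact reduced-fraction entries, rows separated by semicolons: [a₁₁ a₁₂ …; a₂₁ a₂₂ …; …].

T = [-9/5 -12/5 0; -4/5 3/5 0; 0 0 1]

T1 = [-3/5 -4/5 0; 4/5 -3/5 0; 0 0 1]
T2·T1 = [-9/5 -12/5 0; -4/5 3/5 0; 0 0 1]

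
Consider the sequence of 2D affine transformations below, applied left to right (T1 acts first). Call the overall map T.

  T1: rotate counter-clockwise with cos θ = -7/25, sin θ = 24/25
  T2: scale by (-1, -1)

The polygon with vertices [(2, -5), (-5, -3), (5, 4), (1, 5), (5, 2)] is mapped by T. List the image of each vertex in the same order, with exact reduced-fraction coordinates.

image vertices: (-106/25, -83/25), (-107/25, 99/25), (131/25, -92/25), (127/25, 11/25), (83/25, -106/25)

T1 rotate counter-clockwise with cos θ = -7/25, sin θ = 24/25: (2, -5) → (106/25, 83/25); (-5, -3) → (107/25, -99/25); (5, 4) → (-131/25, 92/25); (1, 5) → (-127/25, -11/25); (5, 2) → (-83/25, 106/25)
T2 scale by (-1, -1): (106/25, 83/25) → (-106/25, -83/25); (107/25, -99/25) → (-107/25, 99/25); (-131/25, 92/25) → (131/25, -92/25); (-127/25, -11/25) → (127/25, 11/25); (-83/25, 106/25) → (83/25, -106/25)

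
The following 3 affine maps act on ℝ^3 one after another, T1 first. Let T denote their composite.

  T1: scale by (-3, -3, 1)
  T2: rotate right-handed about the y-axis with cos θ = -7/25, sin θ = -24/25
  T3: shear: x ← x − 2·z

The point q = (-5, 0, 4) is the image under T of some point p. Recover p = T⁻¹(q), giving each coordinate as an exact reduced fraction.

p = (-1, 0, -4)

T1 = [-3 0 0 0; 0 -3 0 0; 0 0 1 0; 0 0 0 1]
T2·T1 = [21/25 0 -24/25 0; 0 -3 0 0; -72/25 0 -7/25 0; 0 0 0 1]
T3·…·T1 = [33/5 0 -2/5 0; 0 -3 0 0; -72/25 0 -7/25 0; 0 0 0 1]
det M = 9; M⁻¹ = [7/75 0 -2/15 0; 0 -1/3 0 0; -24/25 0 -11/5 0; 0 0 0 1]
M⁻¹ · (-5, 0, 4)ᵀ = (-1, 0, -4)ᵀ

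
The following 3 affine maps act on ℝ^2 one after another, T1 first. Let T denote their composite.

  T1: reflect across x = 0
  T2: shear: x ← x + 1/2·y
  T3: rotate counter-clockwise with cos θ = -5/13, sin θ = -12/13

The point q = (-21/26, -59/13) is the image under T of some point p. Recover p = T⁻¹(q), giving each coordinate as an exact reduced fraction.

T1 = [-1 0 0; 0 1 0; 0 0 1]
T2·T1 = [-1 1/2 0; 0 1 0; 0 0 1]
T3·…·T1 = [5/13 19/26 0; 12/13 -11/13 0; 0 0 1]
det M = -1; M⁻¹ = [11/13 19/26 0; 12/13 -5/13 0; 0 0 1]
M⁻¹ · (-21/26, -59/13)ᵀ = (-4, 1)ᵀ

p = (-4, 1)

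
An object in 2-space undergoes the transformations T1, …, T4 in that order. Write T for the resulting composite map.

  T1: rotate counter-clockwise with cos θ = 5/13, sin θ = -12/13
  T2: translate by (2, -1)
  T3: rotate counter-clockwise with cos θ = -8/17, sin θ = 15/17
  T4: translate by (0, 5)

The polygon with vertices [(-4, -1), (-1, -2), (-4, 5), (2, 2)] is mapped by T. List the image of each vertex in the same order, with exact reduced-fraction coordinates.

image vertices: (-402/221, 775/221), (189/221, 1148/221), (-84/13, 95/13), (-75/221, 2221/221)

T1 rotate counter-clockwise with cos θ = 5/13, sin θ = -12/13: (-4, -1) → (-32/13, 43/13); (-1, -2) → (-29/13, 2/13); (-4, 5) → (40/13, 73/13); (2, 2) → (34/13, -14/13)
T2 translate by (2, -1): (-32/13, 43/13) → (-6/13, 30/13); (-29/13, 2/13) → (-3/13, -11/13); (40/13, 73/13) → (66/13, 60/13); (34/13, -14/13) → (60/13, -27/13)
T3 rotate counter-clockwise with cos θ = -8/17, sin θ = 15/17: (-6/13, 30/13) → (-402/221, -330/221); (-3/13, -11/13) → (189/221, 43/221); (66/13, 60/13) → (-84/13, 30/13); (60/13, -27/13) → (-75/221, 1116/221)
T4 translate by (0, 5): (-402/221, -330/221) → (-402/221, 775/221); (189/221, 43/221) → (189/221, 1148/221); (-84/13, 30/13) → (-84/13, 95/13); (-75/221, 1116/221) → (-75/221, 2221/221)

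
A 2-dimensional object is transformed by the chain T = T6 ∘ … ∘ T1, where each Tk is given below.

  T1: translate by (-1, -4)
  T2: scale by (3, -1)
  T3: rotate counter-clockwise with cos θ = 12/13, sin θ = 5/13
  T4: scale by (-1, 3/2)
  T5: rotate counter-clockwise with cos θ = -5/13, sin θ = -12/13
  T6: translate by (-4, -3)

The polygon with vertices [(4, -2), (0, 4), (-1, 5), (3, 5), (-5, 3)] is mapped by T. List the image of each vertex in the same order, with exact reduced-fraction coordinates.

T1 translate by (-1, -4): (4, -2) → (3, -6); (0, 4) → (-1, 0); (-1, 5) → (-2, 1); (3, 5) → (2, 1); (-5, 3) → (-6, -1)
T2 scale by (3, -1): (3, -6) → (9, 6); (-1, 0) → (-3, 0); (-2, 1) → (-6, -1); (2, 1) → (6, -1); (-6, -1) → (-18, 1)
T3 rotate counter-clockwise with cos θ = 12/13, sin θ = 5/13: (9, 6) → (6, 9); (-3, 0) → (-36/13, -15/13); (-6, -1) → (-67/13, -42/13); (6, -1) → (77/13, 18/13); (-18, 1) → (-17, -6)
T4 scale by (-1, 3/2): (6, 9) → (-6, 27/2); (-36/13, -15/13) → (36/13, -45/26); (-67/13, -42/13) → (67/13, -63/13); (77/13, 18/13) → (-77/13, 27/13); (-17, -6) → (17, -9)
T5 rotate counter-clockwise with cos θ = -5/13, sin θ = -12/13: (-6, 27/2) → (192/13, 9/26); (36/13, -45/26) → (-450/169, -639/338); (67/13, -63/13) → (-1091/169, -489/169); (-77/13, 27/13) → (709/169, 789/169); (17, -9) → (-193/13, -159/13)
T6 translate by (-4, -3): (192/13, 9/26) → (140/13, -69/26); (-450/169, -639/338) → (-1126/169, -1653/338); (-1091/169, -489/169) → (-1767/169, -996/169); (709/169, 789/169) → (33/169, 282/169); (-193/13, -159/13) → (-245/13, -198/13)

image vertices: (140/13, -69/26), (-1126/169, -1653/338), (-1767/169, -996/169), (33/169, 282/169), (-245/13, -198/13)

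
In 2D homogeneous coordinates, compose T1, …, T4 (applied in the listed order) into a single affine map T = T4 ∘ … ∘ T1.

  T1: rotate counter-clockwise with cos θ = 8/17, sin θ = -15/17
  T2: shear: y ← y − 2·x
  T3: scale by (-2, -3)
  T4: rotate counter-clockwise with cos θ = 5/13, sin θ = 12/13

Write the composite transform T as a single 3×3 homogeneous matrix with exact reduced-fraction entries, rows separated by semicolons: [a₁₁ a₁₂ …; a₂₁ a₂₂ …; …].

T1 = [8/17 15/17 0; -15/17 8/17 0; 0 0 1]
T2·T1 = [8/17 15/17 0; -31/17 -22/17 0; 0 0 1]
T3·…·T1 = [-16/17 -30/17 0; 93/17 66/17 0; 0 0 1]
T4·…·T1 = [-92/17 -942/221 0; 21/17 -30/221 0; 0 0 1]

T = [-92/17 -942/221 0; 21/17 -30/221 0; 0 0 1]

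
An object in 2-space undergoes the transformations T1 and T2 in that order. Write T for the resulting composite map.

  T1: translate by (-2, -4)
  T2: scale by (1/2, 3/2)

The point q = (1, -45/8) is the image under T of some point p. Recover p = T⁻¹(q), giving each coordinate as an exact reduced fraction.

p = (4, 1/4)

T1 = [1 0 -2; 0 1 -4; 0 0 1]
T2·T1 = [1/2 0 -1; 0 3/2 -6; 0 0 1]
det M = 3/4; M⁻¹ = [2 0 2; 0 2/3 4; 0 0 1]
M⁻¹ · (1, -45/8)ᵀ = (4, 1/4)ᵀ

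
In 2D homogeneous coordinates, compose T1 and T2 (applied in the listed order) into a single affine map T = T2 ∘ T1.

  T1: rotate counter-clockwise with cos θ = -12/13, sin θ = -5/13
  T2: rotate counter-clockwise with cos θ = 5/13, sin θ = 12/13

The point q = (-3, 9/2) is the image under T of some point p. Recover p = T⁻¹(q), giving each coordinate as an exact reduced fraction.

T1 = [-12/13 5/13 0; -5/13 -12/13 0; 0 0 1]
T2·T1 = [0 1 0; -1 0 0; 0 0 1]
det M = 1; M⁻¹ = [0 -1 0; 1 0 0; 0 0 1]
M⁻¹ · (-3, 9/2)ᵀ = (-9/2, -3)ᵀ

p = (-9/2, -3)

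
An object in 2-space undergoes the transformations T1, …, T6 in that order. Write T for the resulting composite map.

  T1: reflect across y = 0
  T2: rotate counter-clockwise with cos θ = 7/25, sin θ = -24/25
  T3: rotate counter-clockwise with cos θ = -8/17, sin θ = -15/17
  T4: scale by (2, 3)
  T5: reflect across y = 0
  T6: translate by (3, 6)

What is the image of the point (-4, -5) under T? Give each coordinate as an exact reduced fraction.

T1 reflect across y = 0: (-4, -5) → (-4, 5)
T2 rotate counter-clockwise with cos θ = 7/25, sin θ = -24/25: (-4, 5) → (92/25, 131/25)
T3 rotate counter-clockwise with cos θ = -8/17, sin θ = -15/17: (92/25, 131/25) → (1229/425, -2428/425)
T4 scale by (2, 3): (1229/425, -2428/425) → (2458/425, -7284/425)
T5 reflect across y = 0: (2458/425, -7284/425) → (2458/425, 7284/425)
T6 translate by (3, 6): (2458/425, 7284/425) → (3733/425, 9834/425)

T(p) = (3733/425, 9834/425)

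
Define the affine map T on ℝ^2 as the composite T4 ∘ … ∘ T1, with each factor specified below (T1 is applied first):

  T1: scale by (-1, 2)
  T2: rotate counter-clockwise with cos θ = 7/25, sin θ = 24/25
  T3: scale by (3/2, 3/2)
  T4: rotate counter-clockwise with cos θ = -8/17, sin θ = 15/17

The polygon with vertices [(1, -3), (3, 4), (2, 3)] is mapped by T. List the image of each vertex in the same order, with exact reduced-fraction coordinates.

image vertices: (-159/425, 7749/850), (2916/425, -9201/850), (2031/425, -3483/425)

T1 scale by (-1, 2): (1, -3) → (-1, -6); (3, 4) → (-3, 8); (2, 3) → (-2, 6)
T2 rotate counter-clockwise with cos θ = 7/25, sin θ = 24/25: (-1, -6) → (137/25, -66/25); (-3, 8) → (-213/25, -16/25); (-2, 6) → (-158/25, -6/25)
T3 scale by (3/2, 3/2): (137/25, -66/25) → (411/50, -99/25); (-213/25, -16/25) → (-639/50, -24/25); (-158/25, -6/25) → (-237/25, -9/25)
T4 rotate counter-clockwise with cos θ = -8/17, sin θ = 15/17: (411/50, -99/25) → (-159/425, 7749/850); (-639/50, -24/25) → (2916/425, -9201/850); (-237/25, -9/25) → (2031/425, -3483/425)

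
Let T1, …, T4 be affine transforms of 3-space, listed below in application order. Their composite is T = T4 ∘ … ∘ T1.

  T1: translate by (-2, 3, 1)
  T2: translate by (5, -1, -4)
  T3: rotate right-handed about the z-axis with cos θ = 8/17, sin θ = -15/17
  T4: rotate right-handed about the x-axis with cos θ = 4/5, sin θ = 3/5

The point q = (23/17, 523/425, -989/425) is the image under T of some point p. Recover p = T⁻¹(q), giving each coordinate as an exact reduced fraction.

p = (-2, -1, 2/5)

T1 = [1 0 0 -2; 0 1 0 3; 0 0 1 1; 0 0 0 1]
T2·T1 = [1 0 0 3; 0 1 0 2; 0 0 1 -3; 0 0 0 1]
T3·…·T1 = [8/17 15/17 0 54/17; -15/17 8/17 0 -29/17; 0 0 1 -3; 0 0 0 1]
T4·…·T1 = [8/17 15/17 0 54/17; -12/17 32/85 -3/5 37/85; -9/17 24/85 4/5 -291/85; 0 0 0 1]
det M = 1; M⁻¹ = [8/17 -12/17 -9/17 -3; 15/17 32/85 24/85 -2; 0 -3/5 4/5 3; 0 0 0 1]
M⁻¹ · (23/17, 523/425, -989/425)ᵀ = (-2, -1, 2/5)ᵀ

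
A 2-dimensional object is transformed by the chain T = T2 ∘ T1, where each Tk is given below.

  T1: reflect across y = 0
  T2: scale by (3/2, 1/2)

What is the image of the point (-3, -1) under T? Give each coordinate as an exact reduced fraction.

T(p) = (-9/2, 1/2)

T1 reflect across y = 0: (-3, -1) → (-3, 1)
T2 scale by (3/2, 1/2): (-3, 1) → (-9/2, 1/2)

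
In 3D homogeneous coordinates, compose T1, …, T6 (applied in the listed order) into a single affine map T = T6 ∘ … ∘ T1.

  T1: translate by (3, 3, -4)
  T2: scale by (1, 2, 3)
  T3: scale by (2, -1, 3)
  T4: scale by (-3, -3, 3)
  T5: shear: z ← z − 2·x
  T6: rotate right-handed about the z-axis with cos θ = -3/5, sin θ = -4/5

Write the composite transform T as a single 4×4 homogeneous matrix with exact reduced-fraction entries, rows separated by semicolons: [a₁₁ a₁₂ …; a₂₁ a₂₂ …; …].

T1 = [1 0 0 3; 0 1 0 3; 0 0 1 -4; 0 0 0 1]
T2·T1 = [1 0 0 3; 0 2 0 6; 0 0 3 -12; 0 0 0 1]
T3·…·T1 = [2 0 0 6; 0 -2 0 -6; 0 0 9 -36; 0 0 0 1]
T4·…·T1 = [-6 0 0 -18; 0 6 0 18; 0 0 27 -108; 0 0 0 1]
T5·…·T1 = [-6 0 0 -18; 0 6 0 18; 12 0 27 -72; 0 0 0 1]
T6·…·T1 = [18/5 24/5 0 126/5; 24/5 -18/5 0 18/5; 12 0 27 -72; 0 0 0 1]

T = [18/5 24/5 0 126/5; 24/5 -18/5 0 18/5; 12 0 27 -72; 0 0 0 1]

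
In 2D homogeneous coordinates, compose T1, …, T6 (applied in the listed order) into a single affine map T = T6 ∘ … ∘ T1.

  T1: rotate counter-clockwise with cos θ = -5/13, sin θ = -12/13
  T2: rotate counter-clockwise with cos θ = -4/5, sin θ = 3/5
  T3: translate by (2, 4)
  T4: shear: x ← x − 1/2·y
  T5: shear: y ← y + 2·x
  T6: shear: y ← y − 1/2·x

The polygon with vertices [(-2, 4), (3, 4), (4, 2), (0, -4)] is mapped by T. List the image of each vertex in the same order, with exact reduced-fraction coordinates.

T1 rotate counter-clockwise with cos θ = -5/13, sin θ = -12/13: (-2, 4) → (58/13, 4/13); (3, 4) → (33/13, -56/13); (4, 2) → (4/13, -58/13); (0, -4) → (-48/13, 20/13)
T2 rotate counter-clockwise with cos θ = -4/5, sin θ = 3/5: (58/13, 4/13) → (-244/65, 158/65); (33/13, -56/13) → (36/65, 323/65); (4/13, -58/13) → (158/65, 244/65); (-48/13, 20/13) → (132/65, -224/65)
T3 translate by (2, 4): (-244/65, 158/65) → (-114/65, 418/65); (36/65, 323/65) → (166/65, 583/65); (158/65, 244/65) → (288/65, 504/65); (132/65, -224/65) → (262/65, 36/65)
T4 shear: x ← x − 1/2·y: (-114/65, 418/65) → (-323/65, 418/65); (166/65, 583/65) → (-251/130, 583/65); (288/65, 504/65) → (36/65, 504/65); (262/65, 36/65) → (244/65, 36/65)
T5 shear: y ← y + 2·x: (-323/65, 418/65) → (-323/65, -228/65); (-251/130, 583/65) → (-251/130, 332/65); (36/65, 504/65) → (36/65, 576/65); (244/65, 36/65) → (244/65, 524/65)
T6 shear: y ← y − 1/2·x: (-323/65, -228/65) → (-323/65, -133/130); (-251/130, 332/65) → (-251/130, 1579/260); (36/65, 576/65) → (36/65, 558/65); (244/65, 524/65) → (244/65, 402/65)

image vertices: (-323/65, -133/130), (-251/130, 1579/260), (36/65, 558/65), (244/65, 402/65)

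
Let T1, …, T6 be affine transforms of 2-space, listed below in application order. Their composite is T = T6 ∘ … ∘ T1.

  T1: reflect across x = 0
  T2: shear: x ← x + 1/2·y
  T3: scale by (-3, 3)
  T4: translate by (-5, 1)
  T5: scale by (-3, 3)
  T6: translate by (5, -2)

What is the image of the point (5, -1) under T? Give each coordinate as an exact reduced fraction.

T(p) = (-59/2, -8)

T1 reflect across x = 0: (5, -1) → (-5, -1)
T2 shear: x ← x + 1/2·y: (-5, -1) → (-11/2, -1)
T3 scale by (-3, 3): (-11/2, -1) → (33/2, -3)
T4 translate by (-5, 1): (33/2, -3) → (23/2, -2)
T5 scale by (-3, 3): (23/2, -2) → (-69/2, -6)
T6 translate by (5, -2): (-69/2, -6) → (-59/2, -8)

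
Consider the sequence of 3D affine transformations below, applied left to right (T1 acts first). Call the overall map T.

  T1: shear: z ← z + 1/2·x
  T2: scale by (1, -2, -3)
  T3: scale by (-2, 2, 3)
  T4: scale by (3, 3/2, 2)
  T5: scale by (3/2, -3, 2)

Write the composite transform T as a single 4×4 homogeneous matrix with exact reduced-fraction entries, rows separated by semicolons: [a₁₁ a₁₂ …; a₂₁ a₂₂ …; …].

T1 = [1 0 0 0; 0 1 0 0; 1/2 0 1 0; 0 0 0 1]
T2·T1 = [1 0 0 0; 0 -2 0 0; -3/2 0 -3 0; 0 0 0 1]
T3·…·T1 = [-2 0 0 0; 0 -4 0 0; -9/2 0 -9 0; 0 0 0 1]
T4·…·T1 = [-6 0 0 0; 0 -6 0 0; -9 0 -18 0; 0 0 0 1]
T5·…·T1 = [-9 0 0 0; 0 18 0 0; -18 0 -36 0; 0 0 0 1]

T = [-9 0 0 0; 0 18 0 0; -18 0 -36 0; 0 0 0 1]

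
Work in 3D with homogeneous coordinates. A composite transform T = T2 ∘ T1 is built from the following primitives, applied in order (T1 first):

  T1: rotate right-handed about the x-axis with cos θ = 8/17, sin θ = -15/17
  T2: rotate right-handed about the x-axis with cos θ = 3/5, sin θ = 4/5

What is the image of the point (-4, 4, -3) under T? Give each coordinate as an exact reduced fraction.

T(p) = (-4, 297/85, -304/85)

T1 rotate right-handed about the x-axis with cos θ = 8/17, sin θ = -15/17: (-4, 4, -3) → (-4, -13/17, -84/17)
T2 rotate right-handed about the x-axis with cos θ = 3/5, sin θ = 4/5: (-4, -13/17, -84/17) → (-4, 297/85, -304/85)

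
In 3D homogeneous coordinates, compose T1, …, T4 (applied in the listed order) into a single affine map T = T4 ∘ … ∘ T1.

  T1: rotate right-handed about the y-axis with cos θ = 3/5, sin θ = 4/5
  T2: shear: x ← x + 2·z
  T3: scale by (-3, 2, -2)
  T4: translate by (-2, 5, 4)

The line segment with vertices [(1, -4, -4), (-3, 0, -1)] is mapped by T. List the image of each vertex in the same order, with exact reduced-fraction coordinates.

image vertices: (25, -3, 52/5), (-5, 5, 2/5)

T1 rotate right-handed about the y-axis with cos θ = 3/5, sin θ = 4/5: (1, -4, -4) → (-13/5, -4, -16/5); (-3, 0, -1) → (-13/5, 0, 9/5)
T2 shear: x ← x + 2·z: (-13/5, -4, -16/5) → (-9, -4, -16/5); (-13/5, 0, 9/5) → (1, 0, 9/5)
T3 scale by (-3, 2, -2): (-9, -4, -16/5) → (27, -8, 32/5); (1, 0, 9/5) → (-3, 0, -18/5)
T4 translate by (-2, 5, 4): (27, -8, 32/5) → (25, -3, 52/5); (-3, 0, -18/5) → (-5, 5, 2/5)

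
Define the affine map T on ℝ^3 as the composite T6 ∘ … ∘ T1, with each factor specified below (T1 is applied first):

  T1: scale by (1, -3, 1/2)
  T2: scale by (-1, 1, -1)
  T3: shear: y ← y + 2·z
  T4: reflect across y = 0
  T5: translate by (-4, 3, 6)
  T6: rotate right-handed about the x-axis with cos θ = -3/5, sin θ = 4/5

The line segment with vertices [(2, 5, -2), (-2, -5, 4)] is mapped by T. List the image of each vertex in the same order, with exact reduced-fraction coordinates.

T1 scale by (1, -3, 1/2): (2, 5, -2) → (2, -15, -1); (-2, -5, 4) → (-2, 15, 2)
T2 scale by (-1, 1, -1): (2, -15, -1) → (-2, -15, 1); (-2, 15, 2) → (2, 15, -2)
T3 shear: y ← y + 2·z: (-2, -15, 1) → (-2, -13, 1); (2, 15, -2) → (2, 11, -2)
T4 reflect across y = 0: (-2, -13, 1) → (-2, 13, 1); (2, 11, -2) → (2, -11, -2)
T5 translate by (-4, 3, 6): (-2, 13, 1) → (-6, 16, 7); (2, -11, -2) → (-2, -8, 4)
T6 rotate right-handed about the x-axis with cos θ = -3/5, sin θ = 4/5: (-6, 16, 7) → (-6, -76/5, 43/5); (-2, -8, 4) → (-2, 8/5, -44/5)

image vertices: (-6, -76/5, 43/5), (-2, 8/5, -44/5)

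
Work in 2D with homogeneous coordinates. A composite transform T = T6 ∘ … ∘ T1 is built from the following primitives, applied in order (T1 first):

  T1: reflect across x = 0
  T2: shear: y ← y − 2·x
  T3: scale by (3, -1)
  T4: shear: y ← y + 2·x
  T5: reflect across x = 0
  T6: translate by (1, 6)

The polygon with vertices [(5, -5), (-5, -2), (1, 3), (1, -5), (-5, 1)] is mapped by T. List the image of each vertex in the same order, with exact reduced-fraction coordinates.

image vertices: (16, -29), (-14, 48), (4, -5), (4, 3), (-14, 45)

T1 reflect across x = 0: (5, -5) → (-5, -5); (-5, -2) → (5, -2); (1, 3) → (-1, 3); (1, -5) → (-1, -5); (-5, 1) → (5, 1)
T2 shear: y ← y − 2·x: (-5, -5) → (-5, 5); (5, -2) → (5, -12); (-1, 3) → (-1, 5); (-1, -5) → (-1, -3); (5, 1) → (5, -9)
T3 scale by (3, -1): (-5, 5) → (-15, -5); (5, -12) → (15, 12); (-1, 5) → (-3, -5); (-1, -3) → (-3, 3); (5, -9) → (15, 9)
T4 shear: y ← y + 2·x: (-15, -5) → (-15, -35); (15, 12) → (15, 42); (-3, -5) → (-3, -11); (-3, 3) → (-3, -3); (15, 9) → (15, 39)
T5 reflect across x = 0: (-15, -35) → (15, -35); (15, 42) → (-15, 42); (-3, -11) → (3, -11); (-3, -3) → (3, -3); (15, 39) → (-15, 39)
T6 translate by (1, 6): (15, -35) → (16, -29); (-15, 42) → (-14, 48); (3, -11) → (4, -5); (3, -3) → (4, 3); (-15, 39) → (-14, 45)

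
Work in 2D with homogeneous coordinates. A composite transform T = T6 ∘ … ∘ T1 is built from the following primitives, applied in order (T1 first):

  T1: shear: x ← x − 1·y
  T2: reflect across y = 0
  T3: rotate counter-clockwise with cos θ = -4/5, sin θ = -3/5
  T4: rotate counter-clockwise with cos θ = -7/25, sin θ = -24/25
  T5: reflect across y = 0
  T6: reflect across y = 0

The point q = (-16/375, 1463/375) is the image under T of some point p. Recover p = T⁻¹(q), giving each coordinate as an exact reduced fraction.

T1 = [1 -1 0; 0 1 0; 0 0 1]
T2·T1 = [1 -1 0; 0 -1 0; 0 0 1]
T3·…·T1 = [-4/5 1/5 0; -3/5 7/5 0; 0 0 1]
T4·…·T1 = [-44/125 161/125 0; 117/125 -73/125 0; 0 0 1]
T5·…·T1 = [-44/125 161/125 0; -117/125 73/125 0; 0 0 1]
T6·…·T1 = [-44/125 161/125 0; 117/125 -73/125 0; 0 0 1]
det M = -1; M⁻¹ = [73/125 161/125 0; 117/125 44/125 0; 0 0 1]
M⁻¹ · (-16/375, 1463/375)ᵀ = (5, 4/3)ᵀ

p = (5, 4/3)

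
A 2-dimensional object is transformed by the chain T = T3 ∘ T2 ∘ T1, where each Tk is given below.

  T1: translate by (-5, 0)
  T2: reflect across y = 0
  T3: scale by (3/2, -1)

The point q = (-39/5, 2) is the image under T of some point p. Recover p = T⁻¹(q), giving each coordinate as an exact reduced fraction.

T1 = [1 0 -5; 0 1 0; 0 0 1]
T2·T1 = [1 0 -5; 0 -1 0; 0 0 1]
T3·…·T1 = [3/2 0 -15/2; 0 1 0; 0 0 1]
det M = 3/2; M⁻¹ = [2/3 0 5; 0 1 0; 0 0 1]
M⁻¹ · (-39/5, 2)ᵀ = (-1/5, 2)ᵀ

p = (-1/5, 2)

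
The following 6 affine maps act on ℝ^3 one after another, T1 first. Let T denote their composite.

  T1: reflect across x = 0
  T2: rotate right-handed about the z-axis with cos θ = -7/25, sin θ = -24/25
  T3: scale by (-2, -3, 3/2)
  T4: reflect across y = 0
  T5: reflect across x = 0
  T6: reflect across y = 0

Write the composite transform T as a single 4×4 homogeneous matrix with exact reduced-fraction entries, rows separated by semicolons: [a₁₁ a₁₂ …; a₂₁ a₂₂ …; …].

T = [14/25 48/25 0 0; -72/25 21/25 0 0; 0 0 3/2 0; 0 0 0 1]

T1 = [-1 0 0 0; 0 1 0 0; 0 0 1 0; 0 0 0 1]
T2·T1 = [7/25 24/25 0 0; 24/25 -7/25 0 0; 0 0 1 0; 0 0 0 1]
T3·…·T1 = [-14/25 -48/25 0 0; -72/25 21/25 0 0; 0 0 3/2 0; 0 0 0 1]
T4·…·T1 = [-14/25 -48/25 0 0; 72/25 -21/25 0 0; 0 0 3/2 0; 0 0 0 1]
T5·…·T1 = [14/25 48/25 0 0; 72/25 -21/25 0 0; 0 0 3/2 0; 0 0 0 1]
T6·…·T1 = [14/25 48/25 0 0; -72/25 21/25 0 0; 0 0 3/2 0; 0 0 0 1]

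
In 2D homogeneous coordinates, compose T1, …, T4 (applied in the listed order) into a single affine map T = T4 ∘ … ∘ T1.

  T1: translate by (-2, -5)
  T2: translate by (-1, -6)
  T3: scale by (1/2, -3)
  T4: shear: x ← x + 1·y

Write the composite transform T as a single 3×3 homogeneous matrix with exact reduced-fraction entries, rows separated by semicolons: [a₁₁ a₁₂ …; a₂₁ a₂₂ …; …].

T1 = [1 0 -2; 0 1 -5; 0 0 1]
T2·T1 = [1 0 -3; 0 1 -11; 0 0 1]
T3·…·T1 = [1/2 0 -3/2; 0 -3 33; 0 0 1]
T4·…·T1 = [1/2 -3 63/2; 0 -3 33; 0 0 1]

T = [1/2 -3 63/2; 0 -3 33; 0 0 1]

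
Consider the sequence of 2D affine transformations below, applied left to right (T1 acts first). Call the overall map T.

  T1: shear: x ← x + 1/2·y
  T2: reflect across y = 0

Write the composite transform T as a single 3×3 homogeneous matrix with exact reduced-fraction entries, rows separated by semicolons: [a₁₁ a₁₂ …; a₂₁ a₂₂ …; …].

T = [1 1/2 0; 0 -1 0; 0 0 1]

T1 = [1 1/2 0; 0 1 0; 0 0 1]
T2·T1 = [1 1/2 0; 0 -1 0; 0 0 1]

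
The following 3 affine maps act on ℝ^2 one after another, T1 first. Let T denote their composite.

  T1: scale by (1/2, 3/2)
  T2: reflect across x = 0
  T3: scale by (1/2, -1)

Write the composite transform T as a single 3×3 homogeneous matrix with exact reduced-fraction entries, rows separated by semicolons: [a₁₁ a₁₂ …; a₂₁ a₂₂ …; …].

T = [-1/4 0 0; 0 -3/2 0; 0 0 1]

T1 = [1/2 0 0; 0 3/2 0; 0 0 1]
T2·T1 = [-1/2 0 0; 0 3/2 0; 0 0 1]
T3·…·T1 = [-1/4 0 0; 0 -3/2 0; 0 0 1]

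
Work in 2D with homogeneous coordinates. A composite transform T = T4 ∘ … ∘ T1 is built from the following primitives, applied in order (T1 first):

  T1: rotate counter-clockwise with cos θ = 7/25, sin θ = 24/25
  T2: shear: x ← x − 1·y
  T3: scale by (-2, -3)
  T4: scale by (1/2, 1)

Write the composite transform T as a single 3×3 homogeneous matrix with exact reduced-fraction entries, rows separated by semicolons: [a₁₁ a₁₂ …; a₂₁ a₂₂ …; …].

T1 = [7/25 -24/25 0; 24/25 7/25 0; 0 0 1]
T2·T1 = [-17/25 -31/25 0; 24/25 7/25 0; 0 0 1]
T3·…·T1 = [34/25 62/25 0; -72/25 -21/25 0; 0 0 1]
T4·…·T1 = [17/25 31/25 0; -72/25 -21/25 0; 0 0 1]

T = [17/25 31/25 0; -72/25 -21/25 0; 0 0 1]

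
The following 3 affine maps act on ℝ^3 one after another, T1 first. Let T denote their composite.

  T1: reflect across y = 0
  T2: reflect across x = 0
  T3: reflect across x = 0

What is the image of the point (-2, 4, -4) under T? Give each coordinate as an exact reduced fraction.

T(p) = (-2, -4, -4)

T1 reflect across y = 0: (-2, 4, -4) → (-2, -4, -4)
T2 reflect across x = 0: (-2, -4, -4) → (2, -4, -4)
T3 reflect across x = 0: (2, -4, -4) → (-2, -4, -4)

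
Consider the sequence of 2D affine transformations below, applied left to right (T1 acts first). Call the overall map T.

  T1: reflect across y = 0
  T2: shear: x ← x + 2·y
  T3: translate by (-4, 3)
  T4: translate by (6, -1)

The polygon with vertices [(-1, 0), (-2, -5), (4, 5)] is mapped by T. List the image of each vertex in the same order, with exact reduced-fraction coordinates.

T1 reflect across y = 0: (-1, 0) → (-1, 0); (-2, -5) → (-2, 5); (4, 5) → (4, -5)
T2 shear: x ← x + 2·y: (-1, 0) → (-1, 0); (-2, 5) → (8, 5); (4, -5) → (-6, -5)
T3 translate by (-4, 3): (-1, 0) → (-5, 3); (8, 5) → (4, 8); (-6, -5) → (-10, -2)
T4 translate by (6, -1): (-5, 3) → (1, 2); (4, 8) → (10, 7); (-10, -2) → (-4, -3)

image vertices: (1, 2), (10, 7), (-4, -3)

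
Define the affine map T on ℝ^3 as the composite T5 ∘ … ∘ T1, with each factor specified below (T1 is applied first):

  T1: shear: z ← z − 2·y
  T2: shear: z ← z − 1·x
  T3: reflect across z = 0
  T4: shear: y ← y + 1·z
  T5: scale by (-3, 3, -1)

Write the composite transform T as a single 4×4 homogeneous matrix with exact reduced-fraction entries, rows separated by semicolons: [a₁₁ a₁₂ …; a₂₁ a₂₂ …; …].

T = [-3 0 0 0; 3 9 -3 0; -1 -2 1 0; 0 0 0 1]

T1 = [1 0 0 0; 0 1 0 0; 0 -2 1 0; 0 0 0 1]
T2·T1 = [1 0 0 0; 0 1 0 0; -1 -2 1 0; 0 0 0 1]
T3·…·T1 = [1 0 0 0; 0 1 0 0; 1 2 -1 0; 0 0 0 1]
T4·…·T1 = [1 0 0 0; 1 3 -1 0; 1 2 -1 0; 0 0 0 1]
T5·…·T1 = [-3 0 0 0; 3 9 -3 0; -1 -2 1 0; 0 0 0 1]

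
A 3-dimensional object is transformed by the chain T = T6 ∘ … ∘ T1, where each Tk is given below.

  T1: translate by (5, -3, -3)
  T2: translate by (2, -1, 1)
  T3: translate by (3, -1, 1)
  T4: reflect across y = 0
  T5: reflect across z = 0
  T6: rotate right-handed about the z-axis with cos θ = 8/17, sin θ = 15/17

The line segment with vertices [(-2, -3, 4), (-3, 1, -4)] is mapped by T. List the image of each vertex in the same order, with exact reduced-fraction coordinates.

T1 translate by (5, -3, -3): (-2, -3, 4) → (3, -6, 1); (-3, 1, -4) → (2, -2, -7)
T2 translate by (2, -1, 1): (3, -6, 1) → (5, -7, 2); (2, -2, -7) → (4, -3, -6)
T3 translate by (3, -1, 1): (5, -7, 2) → (8, -8, 3); (4, -3, -6) → (7, -4, -5)
T4 reflect across y = 0: (8, -8, 3) → (8, 8, 3); (7, -4, -5) → (7, 4, -5)
T5 reflect across z = 0: (8, 8, 3) → (8, 8, -3); (7, 4, -5) → (7, 4, 5)
T6 rotate right-handed about the z-axis with cos θ = 8/17, sin θ = 15/17: (8, 8, -3) → (-56/17, 184/17, -3); (7, 4, 5) → (-4/17, 137/17, 5)

image vertices: (-56/17, 184/17, -3), (-4/17, 137/17, 5)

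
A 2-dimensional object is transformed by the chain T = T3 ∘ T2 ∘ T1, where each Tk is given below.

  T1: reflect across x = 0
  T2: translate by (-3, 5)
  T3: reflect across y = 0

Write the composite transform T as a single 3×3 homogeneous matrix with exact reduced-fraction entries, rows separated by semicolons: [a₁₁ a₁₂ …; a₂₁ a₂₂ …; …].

T1 = [-1 0 0; 0 1 0; 0 0 1]
T2·T1 = [-1 0 -3; 0 1 5; 0 0 1]
T3·…·T1 = [-1 0 -3; 0 -1 -5; 0 0 1]

T = [-1 0 -3; 0 -1 -5; 0 0 1]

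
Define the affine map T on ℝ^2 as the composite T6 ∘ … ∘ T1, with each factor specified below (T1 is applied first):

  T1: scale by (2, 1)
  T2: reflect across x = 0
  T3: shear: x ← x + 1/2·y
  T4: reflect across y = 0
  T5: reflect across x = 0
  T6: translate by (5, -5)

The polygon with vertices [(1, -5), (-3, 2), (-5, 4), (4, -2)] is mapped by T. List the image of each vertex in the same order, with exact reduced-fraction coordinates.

image vertices: (19/2, 0), (-2, -7), (-7, -9), (14, -3)

T1 scale by (2, 1): (1, -5) → (2, -5); (-3, 2) → (-6, 2); (-5, 4) → (-10, 4); (4, -2) → (8, -2)
T2 reflect across x = 0: (2, -5) → (-2, -5); (-6, 2) → (6, 2); (-10, 4) → (10, 4); (8, -2) → (-8, -2)
T3 shear: x ← x + 1/2·y: (-2, -5) → (-9/2, -5); (6, 2) → (7, 2); (10, 4) → (12, 4); (-8, -2) → (-9, -2)
T4 reflect across y = 0: (-9/2, -5) → (-9/2, 5); (7, 2) → (7, -2); (12, 4) → (12, -4); (-9, -2) → (-9, 2)
T5 reflect across x = 0: (-9/2, 5) → (9/2, 5); (7, -2) → (-7, -2); (12, -4) → (-12, -4); (-9, 2) → (9, 2)
T6 translate by (5, -5): (9/2, 5) → (19/2, 0); (-7, -2) → (-2, -7); (-12, -4) → (-7, -9); (9, 2) → (14, -3)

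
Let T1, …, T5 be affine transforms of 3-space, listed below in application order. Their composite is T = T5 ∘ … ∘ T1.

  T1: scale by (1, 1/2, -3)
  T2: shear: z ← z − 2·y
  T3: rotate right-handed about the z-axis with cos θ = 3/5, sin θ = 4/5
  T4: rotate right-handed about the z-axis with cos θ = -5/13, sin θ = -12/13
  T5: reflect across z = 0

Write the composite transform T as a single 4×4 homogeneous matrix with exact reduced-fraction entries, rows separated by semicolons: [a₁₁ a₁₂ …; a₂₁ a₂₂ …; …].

T = [33/65 28/65 0 0; -56/65 33/130 0 0; 0 1 3 0; 0 0 0 1]

T1 = [1 0 0 0; 0 1/2 0 0; 0 0 -3 0; 0 0 0 1]
T2·T1 = [1 0 0 0; 0 1/2 0 0; 0 -1 -3 0; 0 0 0 1]
T3·…·T1 = [3/5 -2/5 0 0; 4/5 3/10 0 0; 0 -1 -3 0; 0 0 0 1]
T4·…·T1 = [33/65 28/65 0 0; -56/65 33/130 0 0; 0 -1 -3 0; 0 0 0 1]
T5·…·T1 = [33/65 28/65 0 0; -56/65 33/130 0 0; 0 1 3 0; 0 0 0 1]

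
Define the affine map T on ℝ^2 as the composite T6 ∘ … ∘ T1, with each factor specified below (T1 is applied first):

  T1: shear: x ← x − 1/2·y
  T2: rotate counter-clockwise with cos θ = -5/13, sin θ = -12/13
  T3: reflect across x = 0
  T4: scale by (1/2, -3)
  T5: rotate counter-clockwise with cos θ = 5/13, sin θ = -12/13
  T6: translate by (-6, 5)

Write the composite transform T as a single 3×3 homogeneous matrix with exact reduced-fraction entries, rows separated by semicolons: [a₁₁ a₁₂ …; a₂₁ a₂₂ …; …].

T = [889/338 -289/676 -6; 150/169 72/169 5; 0 0 1]

T1 = [1 -1/2 0; 0 1 0; 0 0 1]
T2·T1 = [-5/13 29/26 0; -12/13 1/13 0; 0 0 1]
T3·…·T1 = [5/13 -29/26 0; -12/13 1/13 0; 0 0 1]
T4·…·T1 = [5/26 -29/52 0; 36/13 -3/13 0; 0 0 1]
T5·…·T1 = [889/338 -289/676 0; 150/169 72/169 0; 0 0 1]
T6·…·T1 = [889/338 -289/676 -6; 150/169 72/169 5; 0 0 1]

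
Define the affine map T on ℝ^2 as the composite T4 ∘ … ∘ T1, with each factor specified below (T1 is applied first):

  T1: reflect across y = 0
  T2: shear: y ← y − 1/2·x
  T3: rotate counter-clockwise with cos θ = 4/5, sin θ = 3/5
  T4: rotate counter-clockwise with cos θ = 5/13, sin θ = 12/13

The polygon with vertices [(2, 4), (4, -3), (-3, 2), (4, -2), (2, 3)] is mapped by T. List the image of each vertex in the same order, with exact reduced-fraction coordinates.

image vertices: (283/65, 206/65), (-127/65, 236/65), (159/130, -181/65), (-64/65, 252/65), (44/13, 38/13)

T1 reflect across y = 0: (2, 4) → (2, -4); (4, -3) → (4, 3); (-3, 2) → (-3, -2); (4, -2) → (4, 2); (2, 3) → (2, -3)
T2 shear: y ← y − 1/2·x: (2, -4) → (2, -5); (4, 3) → (4, 1); (-3, -2) → (-3, -1/2); (4, 2) → (4, 0); (2, -3) → (2, -4)
T3 rotate counter-clockwise with cos θ = 4/5, sin θ = 3/5: (2, -5) → (23/5, -14/5); (4, 1) → (13/5, 16/5); (-3, -1/2) → (-21/10, -11/5); (4, 0) → (16/5, 12/5); (2, -4) → (4, -2)
T4 rotate counter-clockwise with cos θ = 5/13, sin θ = 12/13: (23/5, -14/5) → (283/65, 206/65); (13/5, 16/5) → (-127/65, 236/65); (-21/10, -11/5) → (159/130, -181/65); (16/5, 12/5) → (-64/65, 252/65); (4, -2) → (44/13, 38/13)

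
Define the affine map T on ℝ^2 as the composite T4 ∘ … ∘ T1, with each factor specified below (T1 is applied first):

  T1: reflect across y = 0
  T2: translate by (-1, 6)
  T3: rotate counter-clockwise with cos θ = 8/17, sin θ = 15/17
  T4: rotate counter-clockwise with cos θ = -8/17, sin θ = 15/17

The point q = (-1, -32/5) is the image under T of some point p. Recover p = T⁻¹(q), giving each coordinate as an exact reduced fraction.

p = (2, -2/5)

T1 = [1 0 0; 0 -1 0; 0 0 1]
T2·T1 = [1 0 -1; 0 -1 6; 0 0 1]
T3·…·T1 = [8/17 15/17 -98/17; 15/17 -8/17 33/17; 0 0 1]
T4·…·T1 = [-1 0 1; 0 1 -6; 0 0 1]
det M = -1; M⁻¹ = [-1 0 1; 0 1 6; 0 0 1]
M⁻¹ · (-1, -32/5)ᵀ = (2, -2/5)ᵀ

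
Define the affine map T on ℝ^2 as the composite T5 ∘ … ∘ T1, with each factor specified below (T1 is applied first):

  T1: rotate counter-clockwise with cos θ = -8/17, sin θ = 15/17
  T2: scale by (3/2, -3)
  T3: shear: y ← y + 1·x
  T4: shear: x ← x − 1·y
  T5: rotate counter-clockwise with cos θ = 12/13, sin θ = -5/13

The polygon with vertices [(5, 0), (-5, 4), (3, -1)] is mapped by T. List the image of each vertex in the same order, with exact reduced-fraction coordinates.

image vertices: (75/13, -4545/221), (-141/13, 5097/221), (123/26, -2865/221)

T1 rotate counter-clockwise with cos θ = -8/17, sin θ = 15/17: (5, 0) → (-40/17, 75/17); (-5, 4) → (-20/17, -107/17); (3, -1) → (-9/17, 53/17)
T2 scale by (3/2, -3): (-40/17, 75/17) → (-60/17, -225/17); (-20/17, -107/17) → (-30/17, 321/17); (-9/17, 53/17) → (-27/34, -159/17)
T3 shear: y ← y + 1·x: (-60/17, -225/17) → (-60/17, -285/17); (-30/17, 321/17) → (-30/17, 291/17); (-27/34, -159/17) → (-27/34, -345/34)
T4 shear: x ← x − 1·y: (-60/17, -285/17) → (225/17, -285/17); (-30/17, 291/17) → (-321/17, 291/17); (-27/34, -345/34) → (159/17, -345/34)
T5 rotate counter-clockwise with cos θ = 12/13, sin θ = -5/13: (225/17, -285/17) → (75/13, -4545/221); (-321/17, 291/17) → (-141/13, 5097/221); (159/17, -345/34) → (123/26, -2865/221)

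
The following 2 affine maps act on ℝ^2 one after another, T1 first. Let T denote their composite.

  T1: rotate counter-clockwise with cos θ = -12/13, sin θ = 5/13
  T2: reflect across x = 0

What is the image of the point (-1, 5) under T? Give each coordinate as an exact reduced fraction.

T1 rotate counter-clockwise with cos θ = -12/13, sin θ = 5/13: (-1, 5) → (-1, -5)
T2 reflect across x = 0: (-1, -5) → (1, -5)

T(p) = (1, -5)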